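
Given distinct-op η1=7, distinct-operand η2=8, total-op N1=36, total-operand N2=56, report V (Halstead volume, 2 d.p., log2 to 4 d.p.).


Formula: V = N * log2(η), where N = N1 + N2 and η = η1 + η2
η = 7 + 8 = 15
N = 36 + 56 = 92
log2(15) ≈ 3.9069
V = 92 * 3.9069 = 359.43

359.43


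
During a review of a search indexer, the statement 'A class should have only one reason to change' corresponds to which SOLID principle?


This describes the Single Responsibility Principle (SRP)

Single Responsibility Principle (SRP)


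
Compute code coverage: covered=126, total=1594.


Coverage = covered / total * 100
Coverage = 126 / 1594 * 100
Coverage = 7.9%

7.9%


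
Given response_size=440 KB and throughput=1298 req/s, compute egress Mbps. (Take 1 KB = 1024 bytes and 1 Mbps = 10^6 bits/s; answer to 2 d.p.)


Formula: Mbps = payload_bytes * RPS * 8 / 1e6
Payload per request = 440 KB = 440 * 1024 = 450560 bytes
Total bytes/sec = 450560 * 1298 = 584826880
Total bits/sec = 584826880 * 8 = 4678615040
Mbps = 4678615040 / 1e6 = 4678.62

4678.62 Mbps


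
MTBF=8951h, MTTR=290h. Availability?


Availability = MTBF / (MTBF + MTTR)
Availability = 8951 / (8951 + 290)
Availability = 8951 / 9241
Availability = 96.8618%

96.8618%


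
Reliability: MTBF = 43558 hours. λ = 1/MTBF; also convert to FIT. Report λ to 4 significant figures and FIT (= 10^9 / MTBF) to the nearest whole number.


Formula: λ = 1 / MTBF; FIT = λ × 1e9 = 1e9 / MTBF
λ = 1 / 43558 ≈ 2.296e-05 failures/hour
FIT = 1e9 / 43558 ≈ 22958 failures per 1e9 hours (nearest whole number)

λ = 2.296e-05 /h, FIT = 22958


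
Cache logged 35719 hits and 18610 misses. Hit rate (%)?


Formula: hit rate = hits / (hits + misses) * 100
hit rate = 35719 / (35719 + 18610) * 100
hit rate = 35719 / 54329 * 100
hit rate = 65.75%

65.75%


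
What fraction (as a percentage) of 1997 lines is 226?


Coverage = covered / total * 100
Coverage = 226 / 1997 * 100
Coverage = 11.32%

11.32%


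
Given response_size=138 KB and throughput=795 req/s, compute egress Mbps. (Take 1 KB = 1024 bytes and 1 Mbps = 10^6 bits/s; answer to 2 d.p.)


Formula: Mbps = payload_bytes * RPS * 8 / 1e6
Payload per request = 138 KB = 138 * 1024 = 141312 bytes
Total bytes/sec = 141312 * 795 = 112343040
Total bits/sec = 112343040 * 8 = 898744320
Mbps = 898744320 / 1e6 = 898.74

898.74 Mbps


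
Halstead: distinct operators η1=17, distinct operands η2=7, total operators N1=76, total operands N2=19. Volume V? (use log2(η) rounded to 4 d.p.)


Formula: V = N * log2(η), where N = N1 + N2 and η = η1 + η2
η = 17 + 7 = 24
N = 76 + 19 = 95
log2(24) ≈ 4.5850
V = 95 * 4.5850 = 435.58

435.58


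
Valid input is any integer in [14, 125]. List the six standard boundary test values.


Range: [14, 125]
Boundaries: just below min, min, min+1, max-1, max, just above max
Values: [13, 14, 15, 124, 125, 126]

[13, 14, 15, 124, 125, 126]


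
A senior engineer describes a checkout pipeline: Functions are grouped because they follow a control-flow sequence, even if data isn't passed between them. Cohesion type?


Reasoning: Grouped by order of execution within a routine, not by data flow
Type: Procedural cohesion

Procedural cohesion


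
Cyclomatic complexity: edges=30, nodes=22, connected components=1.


Formula: V(G) = E - N + 2P
V(G) = 30 - 22 + 2*1
V(G) = 8 + 2
V(G) = 10

10


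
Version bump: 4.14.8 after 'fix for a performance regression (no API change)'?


Current: 4.14.8
Change category: 'fix for a performance regression (no API change)' → patch bump
SemVer rule: patch bump → increment PATCH (MAJOR and MINOR unchanged)
New: 4.14.9

4.14.9


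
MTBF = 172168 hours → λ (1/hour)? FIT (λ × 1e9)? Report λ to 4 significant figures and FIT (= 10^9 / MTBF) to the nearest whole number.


Formula: λ = 1 / MTBF; FIT = λ × 1e9 = 1e9 / MTBF
λ = 1 / 172168 ≈ 5.808e-06 failures/hour
FIT = 1e9 / 172168 ≈ 5808 failures per 1e9 hours (nearest whole number)

λ = 5.808e-06 /h, FIT = 5808


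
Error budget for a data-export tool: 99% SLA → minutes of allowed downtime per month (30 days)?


Formula: allowed downtime = period * (100 - SLA) / 100
Period (month (30 days)) = 43200 minutes
Unavailability fraction = (100 - 99.0) / 100
Allowed downtime = 43200 * (100 - 99.0) / 100
Allowed downtime = 432.0 minutes

432.0 minutes


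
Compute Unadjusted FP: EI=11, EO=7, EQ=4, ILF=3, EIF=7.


UFP = EI*4 + EO*5 + EQ*4 + ILF*10 + EIF*7
UFP = 11*4 + 7*5 + 4*4 + 3*10 + 7*7
UFP = 44 + 35 + 16 + 30 + 49
UFP = 174

174


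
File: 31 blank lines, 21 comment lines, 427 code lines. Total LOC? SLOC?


Total LOC = blank + comment + code
Total LOC = 31 + 21 + 427 = 479
SLOC (source only) = code = 427

Total LOC: 479, SLOC: 427


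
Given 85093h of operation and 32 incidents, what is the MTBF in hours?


Formula: MTBF = Total operating time / Number of failures
MTBF = 85093 / 32
MTBF = 2659.16 hours

2659.16 hours


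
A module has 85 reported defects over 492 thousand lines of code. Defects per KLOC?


Defect density = defects / KLOC
Defect density = 85 / 492
Defect density = 0.173 defects/KLOC

0.173 defects/KLOC


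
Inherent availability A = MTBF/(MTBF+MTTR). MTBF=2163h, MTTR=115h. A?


Availability = MTBF / (MTBF + MTTR)
Availability = 2163 / (2163 + 115)
Availability = 2163 / 2278
Availability = 94.9517%

94.9517%


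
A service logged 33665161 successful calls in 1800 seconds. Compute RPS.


Formula: throughput = requests / seconds
throughput = 33665161 / 1800
throughput = 18702.87 requests/second

18702.87 requests/second


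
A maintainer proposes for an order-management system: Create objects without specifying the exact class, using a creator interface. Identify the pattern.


This matches the Factory Method pattern

Factory Method


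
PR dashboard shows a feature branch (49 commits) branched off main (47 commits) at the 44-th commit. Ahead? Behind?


Common ancestor: commit #44
feature commits after divergence: 49 - 44 = 5
main commits after divergence: 47 - 44 = 3
feature is 5 commits ahead of main
main is 3 commits ahead of feature

feature ahead: 5, main ahead: 3


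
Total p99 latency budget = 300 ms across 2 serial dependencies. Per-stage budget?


Formula: per_stage = total_budget / stages
per_stage = 300 / 2
per_stage = 150.0 ms

150.0 ms


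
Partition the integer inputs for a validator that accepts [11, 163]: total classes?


Valid range: [11, 163]
Class 1: x < 11 — invalid
Class 2: 11 ≤ x ≤ 163 — valid
Class 3: x > 163 — invalid
Total equivalence classes: 3

3 equivalence classes


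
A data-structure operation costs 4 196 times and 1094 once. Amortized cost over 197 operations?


Formula: Amortized cost = Total cost / Operations
Total cost = (196 * 4) + (1 * 1094)
Total cost = 784 + 1094 = 1878
Amortized = 1878 / 197 = 9.533

9.533


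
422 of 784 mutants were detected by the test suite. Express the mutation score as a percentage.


Mutation score = killed / total * 100
Mutation score = 422 / 784 * 100
Mutation score = 53.83%

53.83%


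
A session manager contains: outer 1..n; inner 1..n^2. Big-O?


Reasoning: n times n^2
Complexity: O(n^3)

O(n^3)


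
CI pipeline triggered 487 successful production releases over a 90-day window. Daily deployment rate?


Formula: deployments per day = releases / days
= 487 / 90
= 5.411 deploys/day
(equivalently, 37.88 deploys/week)

5.411 deploys/day


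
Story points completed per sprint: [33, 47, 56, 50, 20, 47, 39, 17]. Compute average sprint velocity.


Formula: Avg velocity = Total points / Number of sprints
Points: [33, 47, 56, 50, 20, 47, 39, 17]
Sum = 33 + 47 + 56 + 50 + 20 + 47 + 39 + 17 = 309
Avg velocity = 309 / 8 = 38.63 points/sprint

38.63 points/sprint


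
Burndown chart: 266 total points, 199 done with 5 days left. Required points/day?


Formula: Required rate = Remaining points / Days left
Remaining = 266 - 199 = 67 points
Required rate = 67 / 5 = 13.4 points/day

13.4 points/day


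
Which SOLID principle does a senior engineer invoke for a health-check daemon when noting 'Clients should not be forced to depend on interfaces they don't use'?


This describes the Interface Segregation Principle (ISP)

Interface Segregation Principle (ISP)


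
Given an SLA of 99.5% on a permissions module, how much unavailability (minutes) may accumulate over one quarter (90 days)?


Formula: allowed downtime = period * (100 - SLA) / 100
Period (quarter (90 days)) = 129600 minutes
Unavailability fraction = (100 - 99.5) / 100
Allowed downtime = 129600 * (100 - 99.5) / 100
Allowed downtime = 648.0 minutes

648.0 minutes


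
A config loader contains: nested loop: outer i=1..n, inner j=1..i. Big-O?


Reasoning: triangle: n(n+1)/2 ~ n^2/2
Complexity: O(n^2)

O(n^2)


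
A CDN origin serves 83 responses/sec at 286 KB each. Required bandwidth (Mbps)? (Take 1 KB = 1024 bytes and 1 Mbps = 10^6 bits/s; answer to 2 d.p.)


Formula: Mbps = payload_bytes * RPS * 8 / 1e6
Payload per request = 286 KB = 286 * 1024 = 292864 bytes
Total bytes/sec = 292864 * 83 = 24307712
Total bits/sec = 24307712 * 8 = 194461696
Mbps = 194461696 / 1e6 = 194.46

194.46 Mbps


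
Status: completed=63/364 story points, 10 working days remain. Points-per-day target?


Formula: Required rate = Remaining points / Days left
Remaining = 364 - 63 = 301 points
Required rate = 301 / 10 = 30.1 points/day

30.1 points/day


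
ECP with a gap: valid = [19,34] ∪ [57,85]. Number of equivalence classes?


Valid ranges: [19,34] and [57,85]
Class 1: x < 19 — invalid
Class 2: 19 ≤ x ≤ 34 — valid
Class 3: 34 < x < 57 — invalid (gap between ranges)
Class 4: 57 ≤ x ≤ 85 — valid
Class 5: x > 85 — invalid
Total equivalence classes: 5

5 equivalence classes


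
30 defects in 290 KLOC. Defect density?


Defect density = defects / KLOC
Defect density = 30 / 290
Defect density = 0.103 defects/KLOC

0.103 defects/KLOC


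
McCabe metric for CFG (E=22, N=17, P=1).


Formula: V(G) = E - N + 2P
V(G) = 22 - 17 + 2*1
V(G) = 5 + 2
V(G) = 7

7


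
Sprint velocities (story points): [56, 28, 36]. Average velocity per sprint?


Formula: Avg velocity = Total points / Number of sprints
Points: [56, 28, 36]
Sum = 56 + 28 + 36 = 120
Avg velocity = 120 / 3 = 40.0 points/sprint

40.0 points/sprint


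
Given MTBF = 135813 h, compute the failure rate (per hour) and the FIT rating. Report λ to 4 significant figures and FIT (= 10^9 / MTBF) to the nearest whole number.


Formula: λ = 1 / MTBF; FIT = λ × 1e9 = 1e9 / MTBF
λ = 1 / 135813 ≈ 7.363e-06 failures/hour
FIT = 1e9 / 135813 ≈ 7363 failures per 1e9 hours (nearest whole number)

λ = 7.363e-06 /h, FIT = 7363


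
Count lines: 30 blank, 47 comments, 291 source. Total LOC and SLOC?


Total LOC = blank + comment + code
Total LOC = 30 + 47 + 291 = 368
SLOC (source only) = code = 291

Total LOC: 368, SLOC: 291


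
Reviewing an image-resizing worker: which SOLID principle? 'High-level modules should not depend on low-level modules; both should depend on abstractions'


This describes the Dependency Inversion Principle (DIP)

Dependency Inversion Principle (DIP)


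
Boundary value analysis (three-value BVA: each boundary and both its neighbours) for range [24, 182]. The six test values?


Range: [24, 182]
Boundaries: just below min, min, min+1, max-1, max, just above max
Values: [23, 24, 25, 181, 182, 183]

[23, 24, 25, 181, 182, 183]


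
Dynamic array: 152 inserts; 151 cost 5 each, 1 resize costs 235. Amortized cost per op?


Formula: Amortized cost = Total cost / Operations
Total cost = (151 * 5) + (1 * 235)
Total cost = 755 + 235 = 990
Amortized = 990 / 152 = 6.5132

6.5132


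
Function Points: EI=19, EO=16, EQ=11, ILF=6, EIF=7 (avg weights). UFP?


UFP = EI*4 + EO*5 + EQ*4 + ILF*10 + EIF*7
UFP = 19*4 + 16*5 + 11*4 + 6*10 + 7*7
UFP = 76 + 80 + 44 + 60 + 49
UFP = 309

309


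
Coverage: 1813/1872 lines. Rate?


Coverage = covered / total * 100
Coverage = 1813 / 1872 * 100
Coverage = 96.85%

96.85%


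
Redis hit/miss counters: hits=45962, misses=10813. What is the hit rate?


Formula: hit rate = hits / (hits + misses) * 100
hit rate = 45962 / (45962 + 10813) * 100
hit rate = 45962 / 56775 * 100
hit rate = 80.95%

80.95%


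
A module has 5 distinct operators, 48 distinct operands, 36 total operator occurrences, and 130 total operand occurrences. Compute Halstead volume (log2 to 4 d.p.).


Formula: V = N * log2(η), where N = N1 + N2 and η = η1 + η2
η = 5 + 48 = 53
N = 36 + 130 = 166
log2(53) ≈ 5.7279
V = 166 * 5.7279 = 950.83

950.83


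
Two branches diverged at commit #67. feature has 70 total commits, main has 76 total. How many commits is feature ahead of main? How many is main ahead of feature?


Common ancestor: commit #67
feature commits after divergence: 70 - 67 = 3
main commits after divergence: 76 - 67 = 9
feature is 3 commits ahead of main
main is 9 commits ahead of feature

feature ahead: 3, main ahead: 9


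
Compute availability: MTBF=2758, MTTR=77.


Availability = MTBF / (MTBF + MTTR)
Availability = 2758 / (2758 + 77)
Availability = 2758 / 2835
Availability = 97.284%

97.284%


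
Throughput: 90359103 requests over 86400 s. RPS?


Formula: throughput = requests / seconds
throughput = 90359103 / 86400
throughput = 1045.82 requests/second

1045.82 requests/second


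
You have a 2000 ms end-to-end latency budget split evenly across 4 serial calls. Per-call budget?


Formula: per_stage = total_budget / stages
per_stage = 2000 / 4
per_stage = 500.0 ms

500.0 ms


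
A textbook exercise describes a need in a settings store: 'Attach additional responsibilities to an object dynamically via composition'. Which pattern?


This matches the Decorator pattern

Decorator


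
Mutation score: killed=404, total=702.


Mutation score = killed / total * 100
Mutation score = 404 / 702 * 100
Mutation score = 57.55%

57.55%


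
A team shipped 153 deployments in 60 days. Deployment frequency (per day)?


Formula: deployments per day = releases / days
= 153 / 60
= 2.55 deploys/day
(equivalently, 17.85 deploys/week)

2.55 deploys/day


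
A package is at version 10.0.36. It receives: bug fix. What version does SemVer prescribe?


Current: 10.0.36
Change category: 'bug fix' → patch bump
SemVer rule: patch bump → increment PATCH (MAJOR and MINOR unchanged)
New: 10.0.37

10.0.37


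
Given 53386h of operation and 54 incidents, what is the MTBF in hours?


Formula: MTBF = Total operating time / Number of failures
MTBF = 53386 / 54
MTBF = 988.63 hours

988.63 hours


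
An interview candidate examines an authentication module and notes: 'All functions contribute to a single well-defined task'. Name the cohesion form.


Reasoning: Best: single purpose
Type: Functional cohesion

Functional cohesion


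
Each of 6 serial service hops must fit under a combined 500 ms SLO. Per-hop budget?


Formula: per_stage = total_budget / stages
per_stage = 500 / 6
per_stage = 83.33 ms

83.33 ms


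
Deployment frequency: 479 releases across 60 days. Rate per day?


Formula: deployments per day = releases / days
= 479 / 60
= 7.983 deploys/day
(equivalently, 55.88 deploys/week)

7.983 deploys/day


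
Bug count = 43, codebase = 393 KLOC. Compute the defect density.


Defect density = defects / KLOC
Defect density = 43 / 393
Defect density = 0.109 defects/KLOC

0.109 defects/KLOC


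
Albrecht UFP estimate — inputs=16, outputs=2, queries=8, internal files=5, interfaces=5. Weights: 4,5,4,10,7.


UFP = EI*4 + EO*5 + EQ*4 + ILF*10 + EIF*7
UFP = 16*4 + 2*5 + 8*4 + 5*10 + 5*7
UFP = 64 + 10 + 32 + 50 + 35
UFP = 191

191


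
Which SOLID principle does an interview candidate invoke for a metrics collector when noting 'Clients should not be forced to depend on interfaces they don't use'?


This describes the Interface Segregation Principle (ISP)

Interface Segregation Principle (ISP)


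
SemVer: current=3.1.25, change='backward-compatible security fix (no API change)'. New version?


Current: 3.1.25
Change category: 'backward-compatible security fix (no API change)' → patch bump
SemVer rule: patch bump → increment PATCH (MAJOR and MINOR unchanged)
New: 3.1.26

3.1.26


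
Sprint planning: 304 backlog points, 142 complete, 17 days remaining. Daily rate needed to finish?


Formula: Required rate = Remaining points / Days left
Remaining = 304 - 142 = 162 points
Required rate = 162 / 17 = 9.53 points/day

9.53 points/day


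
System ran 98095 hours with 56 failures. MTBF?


Formula: MTBF = Total operating time / Number of failures
MTBF = 98095 / 56
MTBF = 1751.7 hours

1751.7 hours


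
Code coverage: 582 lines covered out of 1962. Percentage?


Coverage = covered / total * 100
Coverage = 582 / 1962 * 100
Coverage = 29.66%

29.66%


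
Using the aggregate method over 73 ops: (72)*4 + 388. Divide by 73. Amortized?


Formula: Amortized cost = Total cost / Operations
Total cost = (72 * 4) + (1 * 388)
Total cost = 288 + 388 = 676
Amortized = 676 / 73 = 9.2603

9.2603


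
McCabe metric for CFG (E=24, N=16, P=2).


Formula: V(G) = E - N + 2P
V(G) = 24 - 16 + 2*2
V(G) = 8 + 4
V(G) = 12

12


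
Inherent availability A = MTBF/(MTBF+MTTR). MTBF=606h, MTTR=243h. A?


Availability = MTBF / (MTBF + MTTR)
Availability = 606 / (606 + 243)
Availability = 606 / 849
Availability = 71.3781%

71.3781%


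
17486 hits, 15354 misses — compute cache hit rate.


Formula: hit rate = hits / (hits + misses) * 100
hit rate = 17486 / (17486 + 15354) * 100
hit rate = 17486 / 32840 * 100
hit rate = 53.25%

53.25%


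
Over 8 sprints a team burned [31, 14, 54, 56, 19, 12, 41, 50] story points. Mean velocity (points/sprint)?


Formula: Avg velocity = Total points / Number of sprints
Points: [31, 14, 54, 56, 19, 12, 41, 50]
Sum = 31 + 14 + 54 + 56 + 19 + 12 + 41 + 50 = 277
Avg velocity = 277 / 8 = 34.63 points/sprint

34.63 points/sprint


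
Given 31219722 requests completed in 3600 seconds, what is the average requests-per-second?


Formula: throughput = requests / seconds
throughput = 31219722 / 3600
throughput = 8672.15 requests/second

8672.15 requests/second


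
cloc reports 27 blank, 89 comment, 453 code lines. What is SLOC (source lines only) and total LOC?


Total LOC = blank + comment + code
Total LOC = 27 + 89 + 453 = 569
SLOC (source only) = code = 453

Total LOC: 569, SLOC: 453


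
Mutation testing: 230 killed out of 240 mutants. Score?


Mutation score = killed / total * 100
Mutation score = 230 / 240 * 100
Mutation score = 95.83%

95.83%


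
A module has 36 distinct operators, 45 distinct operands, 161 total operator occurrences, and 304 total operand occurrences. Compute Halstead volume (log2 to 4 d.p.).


Formula: V = N * log2(η), where N = N1 + N2 and η = η1 + η2
η = 36 + 45 = 81
N = 161 + 304 = 465
log2(81) ≈ 6.3399
V = 465 * 6.3399 = 2948.05

2948.05


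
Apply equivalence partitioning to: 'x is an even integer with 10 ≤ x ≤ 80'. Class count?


Constraint: even integers in [10, 80]
Class 1: x < 10 — out-of-range invalid
Class 2: x in [10,80] but odd — wrong type invalid
Class 3: x in [10,80] and even — valid
Class 4: x > 80 — out-of-range invalid
Total equivalence classes: 4

4 equivalence classes


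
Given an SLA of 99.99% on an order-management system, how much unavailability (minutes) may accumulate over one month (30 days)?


Formula: allowed downtime = period * (100 - SLA) / 100
Period (month (30 days)) = 43200 minutes
Unavailability fraction = (100 - 99.99) / 100
Allowed downtime = 43200 * (100 - 99.99) / 100
Allowed downtime = 4.32 minutes

4.32 minutes


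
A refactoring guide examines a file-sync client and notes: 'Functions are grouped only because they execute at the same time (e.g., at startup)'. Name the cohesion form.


Reasoning: Related by timing only
Type: Temporal cohesion

Temporal cohesion


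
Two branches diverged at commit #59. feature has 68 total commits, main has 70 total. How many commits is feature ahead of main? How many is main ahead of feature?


Common ancestor: commit #59
feature commits after divergence: 68 - 59 = 9
main commits after divergence: 70 - 59 = 11
feature is 9 commits ahead of main
main is 11 commits ahead of feature

feature ahead: 9, main ahead: 11


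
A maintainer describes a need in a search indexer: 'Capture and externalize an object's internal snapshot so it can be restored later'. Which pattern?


This matches the Memento pattern

Memento


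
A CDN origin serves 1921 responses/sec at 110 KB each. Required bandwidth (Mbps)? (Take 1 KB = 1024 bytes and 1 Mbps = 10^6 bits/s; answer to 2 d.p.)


Formula: Mbps = payload_bytes * RPS * 8 / 1e6
Payload per request = 110 KB = 110 * 1024 = 112640 bytes
Total bytes/sec = 112640 * 1921 = 216381440
Total bits/sec = 216381440 * 8 = 1731051520
Mbps = 1731051520 / 1e6 = 1731.05

1731.05 Mbps


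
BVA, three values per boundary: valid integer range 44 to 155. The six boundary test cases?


Range: [44, 155]
Boundaries: just below min, min, min+1, max-1, max, just above max
Values: [43, 44, 45, 154, 155, 156]

[43, 44, 45, 154, 155, 156]


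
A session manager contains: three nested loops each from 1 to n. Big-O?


Reasoning: three levels of nesting over n
Complexity: O(n^3)

O(n^3)


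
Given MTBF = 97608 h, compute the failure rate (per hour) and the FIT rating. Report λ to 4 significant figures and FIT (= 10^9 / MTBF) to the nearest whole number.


Formula: λ = 1 / MTBF; FIT = λ × 1e9 = 1e9 / MTBF
λ = 1 / 97608 ≈ 1.025e-05 failures/hour
FIT = 1e9 / 97608 ≈ 10245 failures per 1e9 hours (nearest whole number)

λ = 1.025e-05 /h, FIT = 10245


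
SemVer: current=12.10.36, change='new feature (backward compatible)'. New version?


Current: 12.10.36
Change category: 'new feature (backward compatible)' → minor bump
SemVer rule: minor bump → increment MINOR, reset PATCH to 0 (MAJOR unchanged)
New: 12.11.0

12.11.0


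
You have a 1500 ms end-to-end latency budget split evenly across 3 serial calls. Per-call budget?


Formula: per_stage = total_budget / stages
per_stage = 1500 / 3
per_stage = 500.0 ms

500.0 ms


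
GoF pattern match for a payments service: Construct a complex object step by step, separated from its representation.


This matches the Builder pattern

Builder


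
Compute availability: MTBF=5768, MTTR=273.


Availability = MTBF / (MTBF + MTTR)
Availability = 5768 / (5768 + 273)
Availability = 5768 / 6041
Availability = 95.4809%

95.4809%


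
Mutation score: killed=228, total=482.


Mutation score = killed / total * 100
Mutation score = 228 / 482 * 100
Mutation score = 47.3%

47.3%


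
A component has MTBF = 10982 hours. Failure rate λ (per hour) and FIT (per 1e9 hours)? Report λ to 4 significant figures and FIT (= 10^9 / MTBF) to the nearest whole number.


Formula: λ = 1 / MTBF; FIT = λ × 1e9 = 1e9 / MTBF
λ = 1 / 10982 ≈ 9.106e-05 failures/hour
FIT = 1e9 / 10982 ≈ 91058 failures per 1e9 hours (nearest whole number)

λ = 9.106e-05 /h, FIT = 91058


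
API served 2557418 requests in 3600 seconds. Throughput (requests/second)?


Formula: throughput = requests / seconds
throughput = 2557418 / 3600
throughput = 710.39 requests/second

710.39 requests/second


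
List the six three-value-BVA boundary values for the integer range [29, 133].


Range: [29, 133]
Boundaries: just below min, min, min+1, max-1, max, just above max
Values: [28, 29, 30, 132, 133, 134]

[28, 29, 30, 132, 133, 134]


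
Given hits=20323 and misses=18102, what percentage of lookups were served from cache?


Formula: hit rate = hits / (hits + misses) * 100
hit rate = 20323 / (20323 + 18102) * 100
hit rate = 20323 / 38425 * 100
hit rate = 52.89%

52.89%


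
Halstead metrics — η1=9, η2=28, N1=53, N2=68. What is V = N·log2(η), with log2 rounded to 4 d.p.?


Formula: V = N * log2(η), where N = N1 + N2 and η = η1 + η2
η = 9 + 28 = 37
N = 53 + 68 = 121
log2(37) ≈ 5.2095
V = 121 * 5.2095 = 630.35

630.35


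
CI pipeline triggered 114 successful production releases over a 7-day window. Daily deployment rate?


Formula: deployments per day = releases / days
= 114 / 7
= 16.286 deploys/day
(equivalently, 114.0 deploys/week)

16.286 deploys/day


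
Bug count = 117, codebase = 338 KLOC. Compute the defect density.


Defect density = defects / KLOC
Defect density = 117 / 338
Defect density = 0.346 defects/KLOC

0.346 defects/KLOC


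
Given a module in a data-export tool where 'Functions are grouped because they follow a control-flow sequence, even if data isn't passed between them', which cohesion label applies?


Reasoning: Grouped by order of execution within a routine, not by data flow
Type: Procedural cohesion

Procedural cohesion


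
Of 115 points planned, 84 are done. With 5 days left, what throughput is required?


Formula: Required rate = Remaining points / Days left
Remaining = 115 - 84 = 31 points
Required rate = 31 / 5 = 6.2 points/day

6.2 points/day


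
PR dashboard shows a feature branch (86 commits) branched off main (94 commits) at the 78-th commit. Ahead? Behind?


Common ancestor: commit #78
feature commits after divergence: 86 - 78 = 8
main commits after divergence: 94 - 78 = 16
feature is 8 commits ahead of main
main is 16 commits ahead of feature

feature ahead: 8, main ahead: 16


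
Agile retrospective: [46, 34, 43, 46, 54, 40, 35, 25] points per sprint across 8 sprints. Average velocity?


Formula: Avg velocity = Total points / Number of sprints
Points: [46, 34, 43, 46, 54, 40, 35, 25]
Sum = 46 + 34 + 43 + 46 + 54 + 40 + 35 + 25 = 323
Avg velocity = 323 / 8 = 40.38 points/sprint

40.38 points/sprint


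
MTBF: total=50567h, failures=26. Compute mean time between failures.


Formula: MTBF = Total operating time / Number of failures
MTBF = 50567 / 26
MTBF = 1944.88 hours

1944.88 hours


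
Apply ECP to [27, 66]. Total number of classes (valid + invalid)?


Valid range: [27, 66]
Class 1: x < 27 — invalid
Class 2: 27 ≤ x ≤ 66 — valid
Class 3: x > 66 — invalid
Total equivalence classes: 3

3 equivalence classes


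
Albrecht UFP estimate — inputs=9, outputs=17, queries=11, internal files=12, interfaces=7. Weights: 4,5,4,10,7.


UFP = EI*4 + EO*5 + EQ*4 + ILF*10 + EIF*7
UFP = 9*4 + 17*5 + 11*4 + 12*10 + 7*7
UFP = 36 + 85 + 44 + 120 + 49
UFP = 334

334


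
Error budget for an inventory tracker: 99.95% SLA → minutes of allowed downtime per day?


Formula: allowed downtime = period * (100 - SLA) / 100
Period (day) = 1440 minutes
Unavailability fraction = (100 - 99.95) / 100
Allowed downtime = 1440 * (100 - 99.95) / 100
Allowed downtime = 0.72 minutes

0.72 minutes


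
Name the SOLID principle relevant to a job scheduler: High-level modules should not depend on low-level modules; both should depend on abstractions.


This describes the Dependency Inversion Principle (DIP)

Dependency Inversion Principle (DIP)


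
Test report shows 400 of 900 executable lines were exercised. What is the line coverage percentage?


Coverage = covered / total * 100
Coverage = 400 / 900 * 100
Coverage = 44.44%

44.44%


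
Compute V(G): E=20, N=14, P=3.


Formula: V(G) = E - N + 2P
V(G) = 20 - 14 + 2*3
V(G) = 6 + 6
V(G) = 12

12


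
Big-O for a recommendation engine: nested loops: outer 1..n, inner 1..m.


Reasoning: product of independent bounds
Complexity: O(n*m)

O(n*m)


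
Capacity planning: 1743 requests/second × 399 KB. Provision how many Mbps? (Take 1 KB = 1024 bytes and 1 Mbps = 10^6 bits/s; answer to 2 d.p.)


Formula: Mbps = payload_bytes * RPS * 8 / 1e6
Payload per request = 399 KB = 399 * 1024 = 408576 bytes
Total bytes/sec = 408576 * 1743 = 712147968
Total bits/sec = 712147968 * 8 = 5697183744
Mbps = 5697183744 / 1e6 = 5697.18

5697.18 Mbps


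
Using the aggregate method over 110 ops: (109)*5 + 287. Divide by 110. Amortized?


Formula: Amortized cost = Total cost / Operations
Total cost = (109 * 5) + (1 * 287)
Total cost = 545 + 287 = 832
Amortized = 832 / 110 = 7.5636

7.5636


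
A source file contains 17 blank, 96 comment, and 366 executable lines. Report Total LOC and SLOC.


Total LOC = blank + comment + code
Total LOC = 17 + 96 + 366 = 479
SLOC (source only) = code = 366

Total LOC: 479, SLOC: 366


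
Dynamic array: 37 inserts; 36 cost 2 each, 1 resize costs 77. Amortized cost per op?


Formula: Amortized cost = Total cost / Operations
Total cost = (36 * 2) + (1 * 77)
Total cost = 72 + 77 = 149
Amortized = 149 / 37 = 4.027

4.027


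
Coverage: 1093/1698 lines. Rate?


Coverage = covered / total * 100
Coverage = 1093 / 1698 * 100
Coverage = 64.37%

64.37%


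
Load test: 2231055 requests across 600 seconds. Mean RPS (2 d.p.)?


Formula: throughput = requests / seconds
throughput = 2231055 / 600
throughput = 3718.43 requests/second

3718.43 requests/second


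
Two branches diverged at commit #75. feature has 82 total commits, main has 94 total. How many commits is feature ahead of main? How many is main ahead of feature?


Common ancestor: commit #75
feature commits after divergence: 82 - 75 = 7
main commits after divergence: 94 - 75 = 19
feature is 7 commits ahead of main
main is 19 commits ahead of feature

feature ahead: 7, main ahead: 19


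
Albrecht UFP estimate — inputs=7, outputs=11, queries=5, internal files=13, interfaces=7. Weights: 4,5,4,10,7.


UFP = EI*4 + EO*5 + EQ*4 + ILF*10 + EIF*7
UFP = 7*4 + 11*5 + 5*4 + 13*10 + 7*7
UFP = 28 + 55 + 20 + 130 + 49
UFP = 282

282


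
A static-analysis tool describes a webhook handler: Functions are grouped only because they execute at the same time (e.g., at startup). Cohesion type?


Reasoning: Related by timing only
Type: Temporal cohesion

Temporal cohesion


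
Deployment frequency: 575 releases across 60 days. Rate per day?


Formula: deployments per day = releases / days
= 575 / 60
= 9.583 deploys/day
(equivalently, 67.08 deploys/week)

9.583 deploys/day


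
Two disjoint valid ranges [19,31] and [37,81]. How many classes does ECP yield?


Valid ranges: [19,31] and [37,81]
Class 1: x < 19 — invalid
Class 2: 19 ≤ x ≤ 31 — valid
Class 3: 31 < x < 37 — invalid (gap between ranges)
Class 4: 37 ≤ x ≤ 81 — valid
Class 5: x > 81 — invalid
Total equivalence classes: 5

5 equivalence classes


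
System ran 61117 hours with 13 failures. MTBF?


Formula: MTBF = Total operating time / Number of failures
MTBF = 61117 / 13
MTBF = 4701.31 hours

4701.31 hours


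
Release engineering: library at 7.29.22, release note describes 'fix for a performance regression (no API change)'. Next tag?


Current: 7.29.22
Change category: 'fix for a performance regression (no API change)' → patch bump
SemVer rule: patch bump → increment PATCH (MAJOR and MINOR unchanged)
New: 7.29.23

7.29.23


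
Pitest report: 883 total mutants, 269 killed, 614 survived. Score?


Mutation score = killed / total * 100
Mutation score = 269 / 883 * 100
Mutation score = 30.46%

30.46%


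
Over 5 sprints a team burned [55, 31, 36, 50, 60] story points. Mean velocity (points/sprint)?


Formula: Avg velocity = Total points / Number of sprints
Points: [55, 31, 36, 50, 60]
Sum = 55 + 31 + 36 + 50 + 60 = 232
Avg velocity = 232 / 5 = 46.4 points/sprint

46.4 points/sprint


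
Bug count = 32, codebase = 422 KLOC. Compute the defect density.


Defect density = defects / KLOC
Defect density = 32 / 422
Defect density = 0.076 defects/KLOC

0.076 defects/KLOC


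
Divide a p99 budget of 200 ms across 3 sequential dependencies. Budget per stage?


Formula: per_stage = total_budget / stages
per_stage = 200 / 3
per_stage = 66.67 ms

66.67 ms


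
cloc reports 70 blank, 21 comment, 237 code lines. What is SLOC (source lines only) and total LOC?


Total LOC = blank + comment + code
Total LOC = 70 + 21 + 237 = 328
SLOC (source only) = code = 237

Total LOC: 328, SLOC: 237


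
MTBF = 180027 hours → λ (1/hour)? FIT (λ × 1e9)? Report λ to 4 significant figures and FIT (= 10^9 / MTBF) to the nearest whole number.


Formula: λ = 1 / MTBF; FIT = λ × 1e9 = 1e9 / MTBF
λ = 1 / 180027 ≈ 5.555e-06 failures/hour
FIT = 1e9 / 180027 ≈ 5555 failures per 1e9 hours (nearest whole number)

λ = 5.555e-06 /h, FIT = 5555


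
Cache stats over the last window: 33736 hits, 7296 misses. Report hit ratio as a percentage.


Formula: hit rate = hits / (hits + misses) * 100
hit rate = 33736 / (33736 + 7296) * 100
hit rate = 33736 / 41032 * 100
hit rate = 82.22%

82.22%


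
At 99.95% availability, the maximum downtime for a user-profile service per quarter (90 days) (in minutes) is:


Formula: allowed downtime = period * (100 - SLA) / 100
Period (quarter (90 days)) = 129600 minutes
Unavailability fraction = (100 - 99.95) / 100
Allowed downtime = 129600 * (100 - 99.95) / 100
Allowed downtime = 64.8 minutes

64.8 minutes


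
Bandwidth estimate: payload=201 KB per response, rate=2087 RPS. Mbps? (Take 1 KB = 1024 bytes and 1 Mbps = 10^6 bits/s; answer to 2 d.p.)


Formula: Mbps = payload_bytes * RPS * 8 / 1e6
Payload per request = 201 KB = 201 * 1024 = 205824 bytes
Total bytes/sec = 205824 * 2087 = 429554688
Total bits/sec = 429554688 * 8 = 3436437504
Mbps = 3436437504 / 1e6 = 3436.44

3436.44 Mbps


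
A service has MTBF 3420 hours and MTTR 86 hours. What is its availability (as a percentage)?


Availability = MTBF / (MTBF + MTTR)
Availability = 3420 / (3420 + 86)
Availability = 3420 / 3506
Availability = 97.5471%

97.5471%


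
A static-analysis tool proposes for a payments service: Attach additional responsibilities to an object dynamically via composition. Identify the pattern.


This matches the Decorator pattern

Decorator


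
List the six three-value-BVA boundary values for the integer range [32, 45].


Range: [32, 45]
Boundaries: just below min, min, min+1, max-1, max, just above max
Values: [31, 32, 33, 44, 45, 46]

[31, 32, 33, 44, 45, 46]


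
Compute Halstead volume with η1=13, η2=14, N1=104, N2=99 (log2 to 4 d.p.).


Formula: V = N * log2(η), where N = N1 + N2 and η = η1 + η2
η = 13 + 14 = 27
N = 104 + 99 = 203
log2(27) ≈ 4.7549
V = 203 * 4.7549 = 965.24

965.24


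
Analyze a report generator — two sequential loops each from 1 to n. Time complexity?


Reasoning: sequential dominates: O(n) + O(n) = O(n)
Complexity: O(n)

O(n)


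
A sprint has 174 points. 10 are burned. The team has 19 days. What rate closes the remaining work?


Formula: Required rate = Remaining points / Days left
Remaining = 174 - 10 = 164 points
Required rate = 164 / 19 = 8.63 points/day

8.63 points/day


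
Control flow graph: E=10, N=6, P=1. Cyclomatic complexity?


Formula: V(G) = E - N + 2P
V(G) = 10 - 6 + 2*1
V(G) = 4 + 2
V(G) = 6

6


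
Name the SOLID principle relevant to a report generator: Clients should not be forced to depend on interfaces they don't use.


This describes the Interface Segregation Principle (ISP)

Interface Segregation Principle (ISP)


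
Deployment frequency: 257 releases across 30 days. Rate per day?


Formula: deployments per day = releases / days
= 257 / 30
= 8.567 deploys/day
(equivalently, 59.97 deploys/week)

8.567 deploys/day


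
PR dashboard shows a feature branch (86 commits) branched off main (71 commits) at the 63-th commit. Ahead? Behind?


Common ancestor: commit #63
feature commits after divergence: 86 - 63 = 23
main commits after divergence: 71 - 63 = 8
feature is 23 commits ahead of main
main is 8 commits ahead of feature

feature ahead: 23, main ahead: 8


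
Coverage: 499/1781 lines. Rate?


Coverage = covered / total * 100
Coverage = 499 / 1781 * 100
Coverage = 28.02%

28.02%


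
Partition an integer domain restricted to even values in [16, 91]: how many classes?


Constraint: even integers in [16, 91]
Class 1: x < 16 — out-of-range invalid
Class 2: x in [16,91] but odd — wrong type invalid
Class 3: x in [16,91] and even — valid
Class 4: x > 91 — out-of-range invalid
Total equivalence classes: 4

4 equivalence classes


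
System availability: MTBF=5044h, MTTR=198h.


Availability = MTBF / (MTBF + MTTR)
Availability = 5044 / (5044 + 198)
Availability = 5044 / 5242
Availability = 96.2228%

96.2228%


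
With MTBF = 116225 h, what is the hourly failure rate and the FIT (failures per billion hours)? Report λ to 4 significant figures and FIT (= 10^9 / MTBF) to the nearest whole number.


Formula: λ = 1 / MTBF; FIT = λ × 1e9 = 1e9 / MTBF
λ = 1 / 116225 ≈ 8.604e-06 failures/hour
FIT = 1e9 / 116225 ≈ 8604 failures per 1e9 hours (nearest whole number)

λ = 8.604e-06 /h, FIT = 8604


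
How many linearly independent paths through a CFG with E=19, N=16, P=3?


Formula: V(G) = E - N + 2P
V(G) = 19 - 16 + 2*3
V(G) = 3 + 6
V(G) = 9

9


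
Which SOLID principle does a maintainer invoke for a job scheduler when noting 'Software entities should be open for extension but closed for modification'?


This describes the Open/Closed Principle (OCP)

Open/Closed Principle (OCP)


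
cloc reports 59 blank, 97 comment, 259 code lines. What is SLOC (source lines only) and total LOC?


Total LOC = blank + comment + code
Total LOC = 59 + 97 + 259 = 415
SLOC (source only) = code = 259

Total LOC: 415, SLOC: 259


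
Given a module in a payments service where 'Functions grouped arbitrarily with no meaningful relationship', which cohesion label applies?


Reasoning: Worst: random grouping
Type: Coincidental cohesion

Coincidental cohesion


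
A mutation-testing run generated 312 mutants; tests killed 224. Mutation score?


Mutation score = killed / total * 100
Mutation score = 224 / 312 * 100
Mutation score = 71.79%

71.79%


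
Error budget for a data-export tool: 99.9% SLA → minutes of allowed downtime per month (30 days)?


Formula: allowed downtime = period * (100 - SLA) / 100
Period (month (30 days)) = 43200 minutes
Unavailability fraction = (100 - 99.9) / 100
Allowed downtime = 43200 * (100 - 99.9) / 100
Allowed downtime = 43.2 minutes

43.2 minutes


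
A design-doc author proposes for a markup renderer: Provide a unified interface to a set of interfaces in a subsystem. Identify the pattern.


This matches the Facade pattern

Facade


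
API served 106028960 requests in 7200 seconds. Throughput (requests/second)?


Formula: throughput = requests / seconds
throughput = 106028960 / 7200
throughput = 14726.24 requests/second

14726.24 requests/second


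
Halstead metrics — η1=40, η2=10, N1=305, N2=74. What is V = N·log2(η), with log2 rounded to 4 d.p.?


Formula: V = N * log2(η), where N = N1 + N2 and η = η1 + η2
η = 40 + 10 = 50
N = 305 + 74 = 379
log2(50) ≈ 5.6439
V = 379 * 5.6439 = 2139.04

2139.04


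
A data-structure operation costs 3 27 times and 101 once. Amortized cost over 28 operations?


Formula: Amortized cost = Total cost / Operations
Total cost = (27 * 3) + (1 * 101)
Total cost = 81 + 101 = 182
Amortized = 182 / 28 = 6.5

6.5


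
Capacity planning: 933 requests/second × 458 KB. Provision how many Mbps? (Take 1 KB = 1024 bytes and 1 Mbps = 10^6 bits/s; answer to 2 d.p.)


Formula: Mbps = payload_bytes * RPS * 8 / 1e6
Payload per request = 458 KB = 458 * 1024 = 468992 bytes
Total bytes/sec = 468992 * 933 = 437569536
Total bits/sec = 437569536 * 8 = 3500556288
Mbps = 3500556288 / 1e6 = 3500.56

3500.56 Mbps


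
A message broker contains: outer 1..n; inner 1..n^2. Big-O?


Reasoning: n times n^2
Complexity: O(n^3)

O(n^3)
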